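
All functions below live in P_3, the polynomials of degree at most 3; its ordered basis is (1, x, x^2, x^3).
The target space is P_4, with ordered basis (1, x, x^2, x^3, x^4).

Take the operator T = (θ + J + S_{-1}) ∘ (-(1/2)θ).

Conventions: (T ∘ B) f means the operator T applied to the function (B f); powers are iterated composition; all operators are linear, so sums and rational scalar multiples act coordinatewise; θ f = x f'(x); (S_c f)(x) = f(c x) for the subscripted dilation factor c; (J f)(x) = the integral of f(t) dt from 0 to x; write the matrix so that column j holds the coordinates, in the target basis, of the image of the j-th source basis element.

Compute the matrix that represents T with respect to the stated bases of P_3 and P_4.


the matrix is [[0, 0, 0, 0]; [0, 0, 0, 0]; [0, -1/4, -3, 0]; [0, 0, -1/3, -3]; [0, 0, 0, -3/8]] (rows listed top to bottom)

image of 1: 0
image of x: -(1/4)x^2
image of x^2: -(1/3)x^3 - 3x^2
image of x^3: -(3/8)x^4 - 3x^3
each image's coordinates form column j of the matrix


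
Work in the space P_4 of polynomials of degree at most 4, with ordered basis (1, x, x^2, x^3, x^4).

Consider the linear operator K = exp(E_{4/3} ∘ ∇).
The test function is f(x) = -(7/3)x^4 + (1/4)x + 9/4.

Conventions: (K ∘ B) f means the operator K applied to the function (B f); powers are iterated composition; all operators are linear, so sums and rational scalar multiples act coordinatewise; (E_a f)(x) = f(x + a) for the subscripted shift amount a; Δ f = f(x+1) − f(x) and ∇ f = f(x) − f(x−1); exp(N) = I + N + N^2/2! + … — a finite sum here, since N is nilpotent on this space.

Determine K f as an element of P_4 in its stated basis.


order-1 term: -(28/3)x^3 - (70/3)x^2 - (196/9)x - 2299/324
order-2 term: -14x^2 - (140/3)x - 371/9
order-3 term: -(28/3)x - 70/3
order-4 term: -7/3
the series for exp(E_{4/3} ∘ ∇) f terminates at order 4
exp(E_{4/3} ∘ ∇) f = -(7/3)x^4 - (28/3)x^3 - (112/3)x^2 - (2791/36)x - 11621/162

g(x) = -(7/3)x^4 - (28/3)x^3 - (112/3)x^2 - (2791/36)x - 11621/162


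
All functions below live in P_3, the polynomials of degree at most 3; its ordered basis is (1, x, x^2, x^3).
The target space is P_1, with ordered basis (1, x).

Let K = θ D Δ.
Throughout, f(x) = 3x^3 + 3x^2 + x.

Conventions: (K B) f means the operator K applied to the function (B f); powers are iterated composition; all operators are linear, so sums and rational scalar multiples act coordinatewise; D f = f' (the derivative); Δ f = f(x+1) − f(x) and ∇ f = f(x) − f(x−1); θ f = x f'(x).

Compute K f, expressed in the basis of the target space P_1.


Δ f = 9x^2 + 15x + 7
D Δ f = 18x + 15
θ D Δ f = 18x

the result is g(x) = 18x


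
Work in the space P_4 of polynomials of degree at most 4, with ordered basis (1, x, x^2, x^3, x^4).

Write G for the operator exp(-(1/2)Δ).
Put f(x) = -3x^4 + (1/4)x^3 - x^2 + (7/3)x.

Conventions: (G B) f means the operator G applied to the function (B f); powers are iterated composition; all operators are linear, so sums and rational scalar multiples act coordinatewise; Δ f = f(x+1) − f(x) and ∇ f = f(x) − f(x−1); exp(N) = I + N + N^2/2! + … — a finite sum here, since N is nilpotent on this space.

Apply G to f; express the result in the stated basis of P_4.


order-1 term: 6x^3 + (69/8)x^2 + (53/8)x + 17/24
order-2 term: -(9/2)x^2 - (141/16)x - 85/16
order-3 term: (3/2)x + 71/32
order-4 term: -3/16
the series for exp(-(1/2)Δ) f terminates at order 4
exp(-(1/2)Δ) f = -3x^4 + (25/4)x^3 + (25/8)x^2 + (79/48)x - 247/96

the image equals g(x) = -3x^4 + (25/4)x^3 + (25/8)x^2 + (79/48)x - 247/96


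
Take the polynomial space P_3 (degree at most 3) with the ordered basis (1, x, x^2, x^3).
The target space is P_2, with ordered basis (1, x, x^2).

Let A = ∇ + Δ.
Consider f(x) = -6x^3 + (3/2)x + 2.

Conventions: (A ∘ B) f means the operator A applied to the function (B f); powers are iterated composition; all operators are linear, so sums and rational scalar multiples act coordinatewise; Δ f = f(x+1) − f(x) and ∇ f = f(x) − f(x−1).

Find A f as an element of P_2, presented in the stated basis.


the image equals g(x) = -36x^2 - 9

∇ f = -18x^2 + 18x - 9/2
Δ f = -18x^2 - 18x - 9/2
(∇ + Δ) f = -36x^2 - 9


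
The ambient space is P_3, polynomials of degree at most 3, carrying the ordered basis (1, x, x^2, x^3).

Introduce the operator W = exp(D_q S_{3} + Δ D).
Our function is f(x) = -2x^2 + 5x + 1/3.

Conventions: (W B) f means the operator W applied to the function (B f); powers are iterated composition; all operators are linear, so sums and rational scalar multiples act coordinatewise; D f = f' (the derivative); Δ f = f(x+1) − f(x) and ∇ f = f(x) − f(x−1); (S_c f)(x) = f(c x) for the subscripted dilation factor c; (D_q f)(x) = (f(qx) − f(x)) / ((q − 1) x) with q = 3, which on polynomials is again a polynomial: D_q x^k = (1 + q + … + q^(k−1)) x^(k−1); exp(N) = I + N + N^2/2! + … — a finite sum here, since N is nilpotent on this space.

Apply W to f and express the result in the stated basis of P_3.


g(x) = -2x^2 - 67x - 290/3

order-1 term: -72x + 11
order-2 term: -108
the series for exp(D_q S_{3} + Δ D) f terminates at order 2
exp(D_q S_{3} + Δ D) f = -2x^2 - 67x - 290/3


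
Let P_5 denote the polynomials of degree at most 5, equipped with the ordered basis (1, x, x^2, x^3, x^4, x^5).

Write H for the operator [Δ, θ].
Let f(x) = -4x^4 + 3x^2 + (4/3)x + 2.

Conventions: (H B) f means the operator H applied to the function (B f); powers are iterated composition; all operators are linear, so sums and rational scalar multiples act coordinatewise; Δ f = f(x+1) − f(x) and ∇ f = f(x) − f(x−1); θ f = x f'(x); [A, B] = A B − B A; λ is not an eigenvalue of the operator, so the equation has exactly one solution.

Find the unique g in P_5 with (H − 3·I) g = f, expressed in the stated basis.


write g with unknown coordinates in the stated basis and equate coefficients in (H − 3·I) g = f
solving from the highest basis element down gives g = (4/3)x^4 + (16/9)x^3 + (55/9)x^2 + (338/27)x + 902/81
check: H g = (16/3)x^3 + (64/3)x^2 + (350/9)x + 956/27
so H g − 3·g = -4x^4 + 3x^2 + (4/3)x + 2 = f ✓

the result is g(x) = (4/3)x^4 + (16/9)x^3 + (55/9)x^2 + (338/27)x + 902/81


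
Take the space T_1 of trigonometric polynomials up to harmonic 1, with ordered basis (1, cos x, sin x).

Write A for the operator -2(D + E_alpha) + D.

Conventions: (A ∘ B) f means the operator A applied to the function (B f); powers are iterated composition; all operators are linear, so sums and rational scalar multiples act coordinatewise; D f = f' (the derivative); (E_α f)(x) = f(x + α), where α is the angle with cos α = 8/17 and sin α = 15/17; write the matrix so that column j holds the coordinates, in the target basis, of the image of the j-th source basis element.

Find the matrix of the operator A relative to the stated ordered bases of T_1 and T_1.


the matrix is [[-2, 0, 0]; [0, -16/17, -47/17]; [0, 47/17, -16/17]] (rows listed top to bottom)

image of 1: -2
image of cos x: -(16/17)cos x + (47/17)sin x
image of sin x: -(47/17)cos x - (16/17)sin x
each image's coordinates form column j of the matrix


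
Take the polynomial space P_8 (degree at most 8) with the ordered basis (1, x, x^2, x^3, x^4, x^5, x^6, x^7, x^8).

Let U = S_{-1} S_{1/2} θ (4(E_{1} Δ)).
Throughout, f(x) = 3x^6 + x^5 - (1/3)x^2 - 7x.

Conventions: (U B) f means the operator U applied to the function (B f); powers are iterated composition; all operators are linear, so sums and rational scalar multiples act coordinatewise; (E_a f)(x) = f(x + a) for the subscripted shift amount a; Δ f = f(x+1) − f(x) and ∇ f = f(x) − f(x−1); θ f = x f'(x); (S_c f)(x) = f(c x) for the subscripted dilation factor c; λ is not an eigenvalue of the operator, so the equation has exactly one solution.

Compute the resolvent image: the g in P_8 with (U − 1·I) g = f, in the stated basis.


write g with unknown coordinates in the stated basis and equate coefficients in (U − 1·I) g = f
solving from the highest basis element down gives g = -3x^6 + (41/4)x^5 - (335/4)x^4 + (2685/4)x^3 + (6587/6)x^2 - (36595/3)x
check: U g = (45/4)x^5 - (335/4)x^4 + (2685/4)x^3 + (2195/2)x^2 - (36616/3)x
so U g − 1·g = 3x^6 + x^5 - (1/3)x^2 - 7x = f ✓

the image equals g(x) = -3x^6 + (41/4)x^5 - (335/4)x^4 + (2685/4)x^3 + (6587/6)x^2 - (36595/3)x


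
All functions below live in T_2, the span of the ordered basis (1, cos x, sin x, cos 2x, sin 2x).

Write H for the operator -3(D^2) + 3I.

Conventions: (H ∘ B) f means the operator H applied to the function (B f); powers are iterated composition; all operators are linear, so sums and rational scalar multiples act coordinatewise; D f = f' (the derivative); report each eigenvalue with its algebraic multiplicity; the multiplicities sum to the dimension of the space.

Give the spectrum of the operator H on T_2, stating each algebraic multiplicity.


λ = 3 (multiplicity 1), λ = 6 (multiplicity 2), λ = 15 (multiplicity 2)

image of 1: 3
image of cos x: 6cos x
image of sin x: 6sin x
image of cos 2x: 15cos 2x
image of sin 2x: 15sin 2x
the matrix is diagonal; its diagonal is (3, 6, 6, 15, 15)
for a triangular matrix the eigenvalues are the diagonal entries, with algebraic multiplicity their repetition count


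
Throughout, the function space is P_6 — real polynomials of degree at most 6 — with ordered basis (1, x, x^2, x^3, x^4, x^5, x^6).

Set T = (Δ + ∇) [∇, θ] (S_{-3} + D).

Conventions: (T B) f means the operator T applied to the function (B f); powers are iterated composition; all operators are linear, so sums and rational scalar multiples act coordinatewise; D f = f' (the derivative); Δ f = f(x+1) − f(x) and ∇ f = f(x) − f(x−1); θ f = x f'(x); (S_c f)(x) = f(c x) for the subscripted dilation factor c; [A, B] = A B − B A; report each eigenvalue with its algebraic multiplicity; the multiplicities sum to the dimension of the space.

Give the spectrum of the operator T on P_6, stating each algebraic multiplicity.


image of 1: 0
image of x: 0
image of x^2: 36
image of x^3: -324x + 336
image of x^4: 1944x^2 - 3840x + 2544
image of x^5: -9720x^3 + 29280x^2 - 39120x + 19600
image of x^6: 43740x^4 - 174720x^3 + 349200x^2 - 348960x + 139488
the matrix is upper triangular; its diagonal is (0, 0, 0, 0, 0, 0, 0)
for a triangular matrix the eigenvalues are the diagonal entries, with algebraic multiplicity their repetition count

λ = 0 (multiplicity 7)


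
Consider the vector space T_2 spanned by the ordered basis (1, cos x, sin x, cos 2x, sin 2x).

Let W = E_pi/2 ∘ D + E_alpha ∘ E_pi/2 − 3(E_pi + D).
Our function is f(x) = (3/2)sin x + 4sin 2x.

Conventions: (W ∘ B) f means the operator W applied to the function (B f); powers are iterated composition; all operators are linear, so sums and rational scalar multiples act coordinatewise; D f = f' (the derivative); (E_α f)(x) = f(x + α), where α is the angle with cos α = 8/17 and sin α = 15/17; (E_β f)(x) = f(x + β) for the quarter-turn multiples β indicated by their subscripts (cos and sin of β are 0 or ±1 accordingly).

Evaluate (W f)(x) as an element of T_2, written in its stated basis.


g(x) = -(129/34)cos x + (57/34)sin x - (10208/289)cos 2x - (2824/289)sin 2x

D f = (3/2)cos x + 8cos 2x
E_pi/2 D f = -(3/2)sin x - 8cos 2x
E_pi/2 f = (3/2)cos x - 4sin 2x
E_alpha E_pi/2 f = (12/17)cos x - (45/34)sin x - (960/289)cos 2x + (644/289)sin 2x
E_pi f = -(3/2)sin x + 4sin 2x
D f = (3/2)cos x + 8cos 2x
(E_pi + D) f = (3/2)cos x - (3/2)sin x + 8cos 2x + 4sin 2x
(-3(E_pi + D)) f = -(9/2)cos x + (9/2)sin x - 24cos 2x - 12sin 2x
(E_pi/2 ∘ D + E_alpha ∘ E_pi/2 − 3(E_pi + D)) f = -(129/34)cos x + (57/34)sin x - (10208/289)cos 2x - (2824/289)sin 2x


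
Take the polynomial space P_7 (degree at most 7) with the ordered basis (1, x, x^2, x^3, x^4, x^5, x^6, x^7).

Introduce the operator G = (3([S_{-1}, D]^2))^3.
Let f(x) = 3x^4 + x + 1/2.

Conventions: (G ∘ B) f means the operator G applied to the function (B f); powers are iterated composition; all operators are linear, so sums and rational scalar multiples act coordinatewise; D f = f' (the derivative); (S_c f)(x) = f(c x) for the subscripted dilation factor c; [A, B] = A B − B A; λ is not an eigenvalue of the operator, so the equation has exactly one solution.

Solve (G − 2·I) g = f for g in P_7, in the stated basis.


write g with unknown coordinates in the stated basis and equate coefficients in (G − 2·I) g = f
solving from the highest basis element down gives g = -(3/2)x^4 - (1/2)x - 1/4
check: G g = 0
so G g − 2·g = 3x^4 + x + 1/2 = f ✓

g(x) = -(3/2)x^4 - (1/2)x - 1/4


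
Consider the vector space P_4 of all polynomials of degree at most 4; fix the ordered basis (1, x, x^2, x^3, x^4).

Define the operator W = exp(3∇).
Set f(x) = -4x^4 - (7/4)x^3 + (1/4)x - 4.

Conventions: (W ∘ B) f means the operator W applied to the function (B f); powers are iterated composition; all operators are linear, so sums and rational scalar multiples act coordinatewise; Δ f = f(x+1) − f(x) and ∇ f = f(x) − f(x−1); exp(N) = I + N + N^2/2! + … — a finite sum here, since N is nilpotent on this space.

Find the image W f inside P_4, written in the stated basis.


order-1 term: -48x^3 + (225/4)x^2 - (129/4)x + 15/2
order-2 term: -216x^2 + (1539/4)x - 819/4
order-3 term: -432x + 2403/4
order-4 term: -324
the series for exp(3∇) f terminates at order 4
exp(3∇) f = -4x^4 - (199/4)x^3 - (639/4)x^2 - (317/4)x + 151/2

the image equals g(x) = -4x^4 - (199/4)x^3 - (639/4)x^2 - (317/4)x + 151/2


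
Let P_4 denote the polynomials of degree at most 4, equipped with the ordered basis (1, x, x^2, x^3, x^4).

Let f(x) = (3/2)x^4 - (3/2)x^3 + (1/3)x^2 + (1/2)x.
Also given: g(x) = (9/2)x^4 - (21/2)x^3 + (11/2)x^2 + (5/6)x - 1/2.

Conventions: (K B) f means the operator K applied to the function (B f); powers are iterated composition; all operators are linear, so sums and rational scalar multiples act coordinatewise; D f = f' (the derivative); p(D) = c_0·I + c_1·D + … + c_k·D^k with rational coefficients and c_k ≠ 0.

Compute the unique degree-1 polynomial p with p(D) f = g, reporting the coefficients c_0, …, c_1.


c_0 = 3, c_1 = -1

D^0 f = (3/2)x^4 - (3/2)x^3 + (1/3)x^2 + (1/2)x
D^1 f = 6x^3 - (9/2)x^2 + (2/3)x + 1/2
matching coefficients of g against c_0 f + c_1 Df + … from the top degree down determines the c_i
solution: c_0 = 3, c_1 = -1


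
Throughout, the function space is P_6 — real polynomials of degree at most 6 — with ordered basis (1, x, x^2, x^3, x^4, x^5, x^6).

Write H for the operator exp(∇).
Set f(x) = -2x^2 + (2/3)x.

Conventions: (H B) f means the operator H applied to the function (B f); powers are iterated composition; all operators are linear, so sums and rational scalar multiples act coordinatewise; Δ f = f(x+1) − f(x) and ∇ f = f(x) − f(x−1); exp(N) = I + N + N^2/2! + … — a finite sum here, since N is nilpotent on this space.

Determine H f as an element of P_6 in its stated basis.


the result is g(x) = -2x^2 - (10/3)x + 2/3

order-1 term: -4x + 8/3
order-2 term: -2
the series for exp(∇) f terminates at order 2
exp(∇) f = -2x^2 - (10/3)x + 2/3


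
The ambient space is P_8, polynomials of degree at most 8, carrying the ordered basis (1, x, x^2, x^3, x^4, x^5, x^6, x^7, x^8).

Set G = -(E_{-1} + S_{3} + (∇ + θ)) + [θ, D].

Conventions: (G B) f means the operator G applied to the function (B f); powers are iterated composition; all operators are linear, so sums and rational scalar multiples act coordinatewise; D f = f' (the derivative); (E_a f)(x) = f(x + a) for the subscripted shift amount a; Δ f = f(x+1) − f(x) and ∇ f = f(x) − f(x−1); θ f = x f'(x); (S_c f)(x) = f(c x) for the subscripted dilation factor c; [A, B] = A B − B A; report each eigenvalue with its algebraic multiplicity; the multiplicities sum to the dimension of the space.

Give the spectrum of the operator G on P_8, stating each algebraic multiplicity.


image of 1: -2
image of x: -5x - 1
image of x^2: -12x^2 - 2x
image of x^3: -31x^3 - 3x^2
image of x^4: -86x^4 - 4x^3
image of x^5: -249x^5 - 5x^4
image of x^6: -736x^6 - 6x^5
image of x^7: -2195x^7 - 7x^6
image of x^8: -6570x^8 - 8x^7
the matrix is upper triangular; its diagonal is (-2, -5, -12, -31, -86, -249, -736, -2195, -6570)
for a triangular matrix the eigenvalues are the diagonal entries, with algebraic multiplicity their repetition count

λ = -6570 (multiplicity 1), λ = -2195 (multiplicity 1), λ = -736 (multiplicity 1), λ = -249 (multiplicity 1), λ = -86 (multiplicity 1), λ = -31 (multiplicity 1), λ = -12 (multiplicity 1), λ = -5 (multiplicity 1), λ = -2 (multiplicity 1)


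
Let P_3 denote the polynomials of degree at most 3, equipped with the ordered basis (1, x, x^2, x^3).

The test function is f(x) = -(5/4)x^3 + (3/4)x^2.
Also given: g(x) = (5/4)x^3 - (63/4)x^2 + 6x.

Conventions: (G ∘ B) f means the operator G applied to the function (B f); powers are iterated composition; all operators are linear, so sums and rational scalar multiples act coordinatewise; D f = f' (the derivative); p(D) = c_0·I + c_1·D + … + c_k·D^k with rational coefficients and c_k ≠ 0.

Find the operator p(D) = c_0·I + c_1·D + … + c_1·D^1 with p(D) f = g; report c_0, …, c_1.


D^0 f = -(5/4)x^3 + (3/4)x^2
D^1 f = -(15/4)x^2 + (3/2)x
matching coefficients of g against c_0 f + c_1 Df + … from the top degree down determines the c_i
solution: c_0 = -1, c_1 = 4

c_0 = -1, c_1 = 4


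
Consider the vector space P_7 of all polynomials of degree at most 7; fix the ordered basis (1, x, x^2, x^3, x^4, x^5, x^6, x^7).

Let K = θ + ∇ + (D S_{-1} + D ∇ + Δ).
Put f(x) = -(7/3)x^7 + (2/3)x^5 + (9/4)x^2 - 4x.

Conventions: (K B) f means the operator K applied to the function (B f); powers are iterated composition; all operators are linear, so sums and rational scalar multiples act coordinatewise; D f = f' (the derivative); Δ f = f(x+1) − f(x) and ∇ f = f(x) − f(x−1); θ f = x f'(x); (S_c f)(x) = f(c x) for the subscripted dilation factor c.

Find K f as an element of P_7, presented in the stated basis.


g(x) = -(49/3)x^7 - (49/3)x^6 - (284/3)x^5 + 85x^4 - (940/3)x^3 + (869/6)x^2 - (451/6)x + 61/6

θ f = -(49/3)x^7 + (10/3)x^5 + (9/2)x^2 - 4x
∇ f = -(49/3)x^6 + 49x^5 - (235/3)x^4 + 75x^3 - (127/3)x^2 + (35/2)x - 95/12
S_{-1} f = (7/3)x^7 - (2/3)x^5 + (9/4)x^2 + 4x
D S_{-1} f = (49/3)x^6 - (10/3)x^4 + (9/2)x + 4
∇ f = -(49/3)x^6 + 49x^5 - (235/3)x^4 + 75x^3 - (127/3)x^2 + (35/2)x - 95/12
D ∇ f = -98x^5 + 245x^4 - (940/3)x^3 + 225x^2 - (254/3)x + 35/2
Δ f = -(49/3)x^6 - 49x^5 - (235/3)x^4 - 75x^3 - (127/3)x^2 - (17/2)x - 41/12
(D S_{-1} + D ∇ + Δ) f = -147x^5 + (490/3)x^4 - (1165/3)x^3 + (548/3)x^2 - (266/3)x + 217/12
(θ + ∇ + (D S_{-1} + D ∇ + Δ)) f = -(49/3)x^7 - (49/3)x^6 - (284/3)x^5 + 85x^4 - (940/3)x^3 + (869/6)x^2 - (451/6)x + 61/6


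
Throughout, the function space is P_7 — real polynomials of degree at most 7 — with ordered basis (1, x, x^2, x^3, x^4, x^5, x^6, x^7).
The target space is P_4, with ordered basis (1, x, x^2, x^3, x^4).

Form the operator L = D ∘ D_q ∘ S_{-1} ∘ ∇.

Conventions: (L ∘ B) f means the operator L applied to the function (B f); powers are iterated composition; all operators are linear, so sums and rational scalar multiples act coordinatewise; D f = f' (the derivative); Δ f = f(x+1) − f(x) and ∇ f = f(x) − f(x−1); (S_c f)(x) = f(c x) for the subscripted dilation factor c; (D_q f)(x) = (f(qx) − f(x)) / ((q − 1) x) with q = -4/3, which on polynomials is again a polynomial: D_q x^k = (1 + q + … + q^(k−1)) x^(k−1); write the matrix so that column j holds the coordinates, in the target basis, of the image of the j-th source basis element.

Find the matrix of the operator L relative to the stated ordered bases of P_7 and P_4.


image of 1: 0
image of x: 0
image of x^2: 0
image of x^3: -1
image of x^4: -(104/9)x + 2
image of x^5: -(125/9)x^2 + (260/9)x - 10/3
image of x^6: -(1448/27)x^3 + (125/3)x^2 - (520/9)x + 5
image of x^7: -(16835/243)x^4 + (5068/27)x^3 - (875/9)x^2 + (910/9)x - 7
each image's coordinates form column j of the matrix

the matrix is [[0, 0, 0, -1, 2, -10/3, 5, -7]; [0, 0, 0, 0, -104/9, 260/9, -520/9, 910/9]; [0, 0, 0, 0, 0, -125/9, 125/3, -875/9]; [0, 0, 0, 0, 0, 0, -1448/27, 5068/27]; [0, 0, 0, 0, 0, 0, 0, -16835/243]] (rows listed top to bottom)


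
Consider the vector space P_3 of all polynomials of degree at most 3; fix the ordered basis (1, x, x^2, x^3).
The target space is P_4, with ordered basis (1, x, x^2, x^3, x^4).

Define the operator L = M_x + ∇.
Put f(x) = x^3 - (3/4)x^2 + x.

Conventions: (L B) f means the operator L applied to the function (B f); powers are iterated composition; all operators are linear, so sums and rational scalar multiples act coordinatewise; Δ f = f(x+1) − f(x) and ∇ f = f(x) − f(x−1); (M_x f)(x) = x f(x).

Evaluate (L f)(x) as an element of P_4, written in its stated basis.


the image equals g(x) = x^4 - (3/4)x^3 + 4x^2 - (9/2)x + 11/4

M_x f = x^4 - (3/4)x^3 + x^2
∇ f = 3x^2 - (9/2)x + 11/4
(M_x + ∇) f = x^4 - (3/4)x^3 + 4x^2 - (9/2)x + 11/4


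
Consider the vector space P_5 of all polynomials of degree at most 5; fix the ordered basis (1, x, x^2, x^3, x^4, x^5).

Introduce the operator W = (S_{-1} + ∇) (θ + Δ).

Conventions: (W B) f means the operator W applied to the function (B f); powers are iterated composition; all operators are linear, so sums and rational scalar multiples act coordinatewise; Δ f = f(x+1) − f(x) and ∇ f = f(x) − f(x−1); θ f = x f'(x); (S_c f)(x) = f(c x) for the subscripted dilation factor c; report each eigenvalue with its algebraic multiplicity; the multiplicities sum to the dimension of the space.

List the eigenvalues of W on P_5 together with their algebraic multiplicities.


image of 1: 0
image of x: -x + 2
image of x^2: 2x^2 + 2x + 1
image of x^3: -3x^3 + 12x^2 - 6x + 4
image of x^4: 4x^4 + 12x^3 - 6x^2 + 12x - 1
image of x^5: -5x^5 + 30x^4 - 40x^3 + 60x^2 - 20x + 6
the matrix is upper triangular; its diagonal is (0, -1, 2, -3, 4, -5)
for a triangular matrix the eigenvalues are the diagonal entries, with algebraic multiplicity their repetition count

λ = -5 (multiplicity 1), λ = -3 (multiplicity 1), λ = -1 (multiplicity 1), λ = 0 (multiplicity 1), λ = 2 (multiplicity 1), λ = 4 (multiplicity 1)


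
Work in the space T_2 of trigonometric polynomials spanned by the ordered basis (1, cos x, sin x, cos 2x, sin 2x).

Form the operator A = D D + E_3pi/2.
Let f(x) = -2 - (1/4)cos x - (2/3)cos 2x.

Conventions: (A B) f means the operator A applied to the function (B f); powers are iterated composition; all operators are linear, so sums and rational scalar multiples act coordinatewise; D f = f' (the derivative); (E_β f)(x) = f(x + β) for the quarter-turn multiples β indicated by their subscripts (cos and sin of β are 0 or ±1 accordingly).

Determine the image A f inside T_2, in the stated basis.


the image equals g(x) = -2 + (1/4)cos x - (1/4)sin x + (10/3)cos 2x

D f = (1/4)sin x + (4/3)sin 2x
D D f = (1/4)cos x + (8/3)cos 2x
E_3pi/2 f = -2 - (1/4)sin x + (2/3)cos 2x
(D D + E_3pi/2) f = -2 + (1/4)cos x - (1/4)sin x + (10/3)cos 2x


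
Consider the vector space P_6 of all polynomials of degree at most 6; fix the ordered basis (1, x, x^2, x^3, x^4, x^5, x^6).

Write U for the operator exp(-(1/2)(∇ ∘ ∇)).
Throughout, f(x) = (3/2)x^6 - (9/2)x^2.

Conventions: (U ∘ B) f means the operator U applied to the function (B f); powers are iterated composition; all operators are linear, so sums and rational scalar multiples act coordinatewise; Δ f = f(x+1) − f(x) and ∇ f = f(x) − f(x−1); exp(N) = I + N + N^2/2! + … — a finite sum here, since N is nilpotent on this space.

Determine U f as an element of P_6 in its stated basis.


order-1 term: -(45/2)x^4 + 90x^3 - (315/2)x^2 + 135x - 42
order-2 term: (135/2)x^2 - 270x + 585/2
order-3 term: -45/2
the series for exp(-(1/2)(∇ ∘ ∇)) f terminates at order 3
exp(-(1/2)(∇ ∘ ∇)) f = (3/2)x^6 - (45/2)x^4 + 90x^3 - (189/2)x^2 - 135x + 228

g(x) = (3/2)x^6 - (45/2)x^4 + 90x^3 - (189/2)x^2 - 135x + 228


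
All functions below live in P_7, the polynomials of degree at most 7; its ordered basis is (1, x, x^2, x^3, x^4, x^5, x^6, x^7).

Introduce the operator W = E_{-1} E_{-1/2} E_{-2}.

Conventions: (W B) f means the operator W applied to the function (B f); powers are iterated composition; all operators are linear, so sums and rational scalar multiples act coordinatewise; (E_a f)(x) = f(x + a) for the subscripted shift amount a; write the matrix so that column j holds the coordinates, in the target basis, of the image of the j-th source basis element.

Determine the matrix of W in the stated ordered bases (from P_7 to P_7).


image of 1: 1
image of x: x - 7/2
image of x^2: x^2 - 7x + 49/4
image of x^3: x^3 - (21/2)x^2 + (147/4)x - 343/8
image of x^4: x^4 - 14x^3 + (147/2)x^2 - (343/2)x + 2401/16
image of x^5: x^5 - (35/2)x^4 + (245/2)x^3 - (1715/4)x^2 + (12005/16)x - 16807/32
image of x^6: x^6 - 21x^5 + (735/4)x^4 - (1715/2)x^3 + (36015/16)x^2 - (50421/16)x + 117649/64
image of x^7: x^7 - (49/2)x^6 + (1029/4)x^5 - (12005/8)x^4 + (84035/16)x^3 - (352947/32)x^2 + (823543/64)x - 823543/128
each image's coordinates form column j of the matrix

the matrix is [[1, -7/2, 49/4, -343/8, 2401/16, -16807/32, 117649/64, -823543/128]; [0, 1, -7, 147/4, -343/2, 12005/16, -50421/16, 823543/64]; [0, 0, 1, -21/2, 147/2, -1715/4, 36015/16, -352947/32]; [0, 0, 0, 1, -14, 245/2, -1715/2, 84035/16]; [0, 0, 0, 0, 1, -35/2, 735/4, -12005/8]; [0, 0, 0, 0, 0, 1, -21, 1029/4]; [0, 0, 0, 0, 0, 0, 1, -49/2]; [0, 0, 0, 0, 0, 0, 0, 1]] (rows listed top to bottom)


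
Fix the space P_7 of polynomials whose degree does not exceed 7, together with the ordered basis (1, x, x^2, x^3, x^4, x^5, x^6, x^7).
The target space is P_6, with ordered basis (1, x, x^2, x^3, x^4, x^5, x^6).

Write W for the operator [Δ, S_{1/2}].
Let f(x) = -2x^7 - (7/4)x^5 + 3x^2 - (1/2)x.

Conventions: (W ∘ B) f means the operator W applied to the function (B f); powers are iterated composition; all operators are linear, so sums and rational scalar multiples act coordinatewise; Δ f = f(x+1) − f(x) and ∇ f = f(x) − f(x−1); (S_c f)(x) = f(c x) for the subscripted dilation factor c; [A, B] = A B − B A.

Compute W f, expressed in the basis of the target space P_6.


S_{1/2} f = -(1/64)x^7 - (7/128)x^5 + (3/4)x^2 - (1/4)x
Δ S_{1/2} f = -(7/64)x^6 - (21/64)x^5 - (105/128)x^4 - (35/32)x^3 - (7/8)x^2 + (143/128)x + 55/128
Δ f = -14x^6 - 42x^5 - (315/4)x^4 - (175/2)x^3 - (119/2)x^2 - (67/4)x - 5/4
S_{1/2} Δ f = -(7/32)x^6 - (21/16)x^5 - (315/64)x^4 - (175/16)x^3 - (119/8)x^2 - (67/8)x - 5/4
[Δ, S_{1/2}] f = (7/64)x^6 + (63/64)x^5 + (525/128)x^4 + (315/32)x^3 + 14x^2 + (1215/128)x + 215/128

the image equals g(x) = (7/64)x^6 + (63/64)x^5 + (525/128)x^4 + (315/32)x^3 + 14x^2 + (1215/128)x + 215/128


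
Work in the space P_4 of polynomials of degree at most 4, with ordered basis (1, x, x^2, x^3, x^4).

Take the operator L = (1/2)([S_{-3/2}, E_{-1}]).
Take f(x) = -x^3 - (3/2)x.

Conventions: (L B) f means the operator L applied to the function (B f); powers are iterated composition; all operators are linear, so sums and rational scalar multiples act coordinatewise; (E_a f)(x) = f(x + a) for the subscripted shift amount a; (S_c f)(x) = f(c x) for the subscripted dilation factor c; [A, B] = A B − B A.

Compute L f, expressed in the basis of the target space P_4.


the result is g(x) = (135/16)x^2 - (45/16)x + 65/16

E_{-1} f = -x^3 + 3x^2 - (9/2)x + 5/2
S_{-3/2} E_{-1} f = (27/8)x^3 + (27/4)x^2 + (27/4)x + 5/2
S_{-3/2} f = (27/8)x^3 + (9/4)x
E_{-1} S_{-3/2} f = (27/8)x^3 - (81/8)x^2 + (99/8)x - 45/8
[S_{-3/2}, E_{-1}] f = (135/8)x^2 - (45/8)x + 65/8
((1/2)([S_{-3/2}, E_{-1}])) f = (135/16)x^2 - (45/16)x + 65/16


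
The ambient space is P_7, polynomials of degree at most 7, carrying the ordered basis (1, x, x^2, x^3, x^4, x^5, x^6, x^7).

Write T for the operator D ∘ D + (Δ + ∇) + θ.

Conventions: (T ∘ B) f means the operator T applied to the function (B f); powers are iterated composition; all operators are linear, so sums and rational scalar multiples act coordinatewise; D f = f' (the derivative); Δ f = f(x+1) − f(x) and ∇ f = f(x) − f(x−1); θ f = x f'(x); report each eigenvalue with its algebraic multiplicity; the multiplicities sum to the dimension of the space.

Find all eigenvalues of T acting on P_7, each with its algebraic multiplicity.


image of 1: 0
image of x: x + 2
image of x^2: 2x^2 + 4x + 2
image of x^3: 3x^3 + 6x^2 + 6x + 2
image of x^4: 4x^4 + 8x^3 + 12x^2 + 8x
image of x^5: 5x^5 + 10x^4 + 20x^3 + 20x^2 + 2
image of x^6: 6x^6 + 12x^5 + 30x^4 + 40x^3 + 12x
image of x^7: 7x^7 + 14x^6 + 42x^5 + 70x^4 + 42x^2 + 2
the matrix is upper triangular; its diagonal is (0, 1, 2, 3, 4, 5, 6, 7)
for a triangular matrix the eigenvalues are the diagonal entries, with algebraic multiplicity their repetition count

λ = 0 (multiplicity 1), λ = 1 (multiplicity 1), λ = 2 (multiplicity 1), λ = 3 (multiplicity 1), λ = 4 (multiplicity 1), λ = 5 (multiplicity 1), λ = 6 (multiplicity 1), λ = 7 (multiplicity 1)


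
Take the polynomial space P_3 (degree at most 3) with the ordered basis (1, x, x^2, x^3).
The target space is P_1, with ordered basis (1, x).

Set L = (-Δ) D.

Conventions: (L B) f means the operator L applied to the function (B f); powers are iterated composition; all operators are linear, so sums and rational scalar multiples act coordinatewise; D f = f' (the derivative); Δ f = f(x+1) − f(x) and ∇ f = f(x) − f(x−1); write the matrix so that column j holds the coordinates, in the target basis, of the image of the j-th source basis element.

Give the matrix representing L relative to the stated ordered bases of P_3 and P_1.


image of 1: 0
image of x: 0
image of x^2: -2
image of x^3: -6x - 3
each image's coordinates form column j of the matrix

the matrix is [[0, 0, -2, -3]; [0, 0, 0, -6]] (rows listed top to bottom)


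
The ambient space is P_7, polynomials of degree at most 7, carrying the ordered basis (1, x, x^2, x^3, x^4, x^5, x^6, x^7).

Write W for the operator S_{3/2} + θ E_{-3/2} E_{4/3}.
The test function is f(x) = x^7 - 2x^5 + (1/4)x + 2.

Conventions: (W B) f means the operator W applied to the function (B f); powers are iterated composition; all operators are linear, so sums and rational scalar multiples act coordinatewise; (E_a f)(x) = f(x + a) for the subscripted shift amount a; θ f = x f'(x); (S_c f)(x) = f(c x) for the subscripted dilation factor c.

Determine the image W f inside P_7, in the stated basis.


S_{3/2} f = (2187/128)x^7 - (243/16)x^5 + (3/8)x + 2
E_{4/3} f = x^7 + (28/3)x^6 + (106/3)x^5 + (1880/27)x^4 + (6080/81)x^3 + (3328/81)x^2 + (23257/2916)x + 3055/2187
E_{-3/2} E_{4/3} f = x^7 - (7/6)x^6 - (17/12)x^5 + (325/216)x^4 - (685/1296)x^3 + (233/2592)x^2 + (11311/46656)x + 548279/279936
θ E_{-3/2} E_{4/3} f = 7x^7 - 7x^6 - (85/12)x^5 + (325/54)x^4 - (685/432)x^3 + (233/1296)x^2 + (11311/46656)x
(S_{3/2} + θ E_{-3/2} E_{4/3}) f = (3083/128)x^7 - 7x^6 - (1069/48)x^5 + (325/54)x^4 - (685/432)x^3 + (233/1296)x^2 + (28807/46656)x + 2

the image equals g(x) = (3083/128)x^7 - 7x^6 - (1069/48)x^5 + (325/54)x^4 - (685/432)x^3 + (233/1296)x^2 + (28807/46656)x + 2


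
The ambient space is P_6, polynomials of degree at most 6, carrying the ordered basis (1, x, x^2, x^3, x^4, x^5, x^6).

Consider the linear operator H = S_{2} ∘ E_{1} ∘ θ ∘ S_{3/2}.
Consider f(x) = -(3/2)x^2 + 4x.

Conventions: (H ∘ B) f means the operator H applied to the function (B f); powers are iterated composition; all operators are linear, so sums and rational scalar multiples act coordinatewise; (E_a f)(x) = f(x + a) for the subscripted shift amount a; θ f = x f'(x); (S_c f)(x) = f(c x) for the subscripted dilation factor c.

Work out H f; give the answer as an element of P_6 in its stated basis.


S_{3/2} f = -(27/8)x^2 + 6x
θ S_{3/2} f = -(27/4)x^2 + 6x
E_{1} θ S_{3/2} f = -(27/4)x^2 - (15/2)x - 3/4
S_{2} (E_{1} ∘ θ ∘ S_{3/2}) f = -27x^2 - 15x - 3/4

g(x) = -27x^2 - 15x - 3/4


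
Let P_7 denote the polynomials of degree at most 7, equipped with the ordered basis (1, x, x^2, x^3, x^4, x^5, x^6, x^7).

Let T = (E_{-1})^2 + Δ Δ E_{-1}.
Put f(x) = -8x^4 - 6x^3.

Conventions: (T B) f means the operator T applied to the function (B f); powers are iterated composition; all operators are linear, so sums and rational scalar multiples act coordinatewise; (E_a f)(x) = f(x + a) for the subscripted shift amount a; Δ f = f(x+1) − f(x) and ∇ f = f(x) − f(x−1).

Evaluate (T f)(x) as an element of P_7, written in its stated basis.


E_{-1} f = -8x^4 + 26x^3 - 30x^2 + 14x - 2
E_{-1} E_{-1} f = -8x^4 + 58x^3 - 156x^2 + 184x - 80
E_{-1} f = -8x^4 + 26x^3 - 30x^2 + 14x - 2
Δ E_{-1} f = -32x^3 + 30x^2 - 14x + 2
Δ Δ E_{-1} f = -96x^2 - 36x - 16
((E_{-1})^2 + Δ Δ E_{-1}) f = -8x^4 + 58x^3 - 252x^2 + 148x - 96

g(x) = -8x^4 + 58x^3 - 252x^2 + 148x - 96


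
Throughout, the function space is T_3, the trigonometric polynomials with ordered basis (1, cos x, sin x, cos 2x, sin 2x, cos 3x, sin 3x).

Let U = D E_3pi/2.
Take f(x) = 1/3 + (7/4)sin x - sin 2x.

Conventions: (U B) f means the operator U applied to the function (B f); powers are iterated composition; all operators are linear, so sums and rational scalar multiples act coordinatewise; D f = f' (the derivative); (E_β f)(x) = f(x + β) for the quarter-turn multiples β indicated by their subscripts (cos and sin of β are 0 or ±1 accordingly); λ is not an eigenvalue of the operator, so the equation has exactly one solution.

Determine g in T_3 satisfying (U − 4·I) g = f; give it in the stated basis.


the image equals g(x) = -1/12 - (7/12)sin x - (1/10)cos 2x + (1/5)sin 2x

write g with unknown coordinates in the stated basis and equate coefficients in (U − 4·I) g = f
solving from the highest basis element down gives g = -1/12 - (7/12)sin x - (1/10)cos 2x + (1/5)sin 2x
check: U g = -(7/12)sin x - (2/5)cos 2x - (1/5)sin 2x
so U g − 4·g = 1/3 + (7/4)sin x - sin 2x = f ✓


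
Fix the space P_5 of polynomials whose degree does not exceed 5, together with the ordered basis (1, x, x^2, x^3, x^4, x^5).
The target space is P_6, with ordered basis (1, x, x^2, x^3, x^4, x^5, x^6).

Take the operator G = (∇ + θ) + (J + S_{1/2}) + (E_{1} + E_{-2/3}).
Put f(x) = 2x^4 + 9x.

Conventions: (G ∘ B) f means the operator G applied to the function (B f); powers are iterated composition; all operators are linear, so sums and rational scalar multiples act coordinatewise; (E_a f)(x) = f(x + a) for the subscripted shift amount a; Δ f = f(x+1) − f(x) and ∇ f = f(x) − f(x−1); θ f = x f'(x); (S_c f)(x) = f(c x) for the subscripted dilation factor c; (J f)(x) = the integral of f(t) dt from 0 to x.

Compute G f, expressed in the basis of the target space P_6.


∇ f = 8x^3 - 12x^2 + 8x + 7
θ f = 8x^4 + 9x
(∇ + θ) f = 8x^4 + 8x^3 - 12x^2 + 17x + 7
J f = (2/5)x^5 + (9/2)x^2
S_{1/2} f = (1/8)x^4 + (9/2)x
(J + S_{1/2}) f = (2/5)x^5 + (1/8)x^4 + (9/2)x^2 + (9/2)x
E_{1} f = 2x^4 + 8x^3 + 12x^2 + 17x + 11
E_{-2/3} f = 2x^4 - (16/3)x^3 + (16/3)x^2 + (179/27)x - 454/81
(E_{1} + E_{-2/3}) f = 4x^4 + (8/3)x^3 + (52/3)x^2 + (638/27)x + 437/81
((∇ + θ) + (J + S_{1/2}) + (E_{1} + E_{-2/3})) f = (2/5)x^5 + (97/8)x^4 + (32/3)x^3 + (59/6)x^2 + (2437/54)x + 1004/81

the image equals g(x) = (2/5)x^5 + (97/8)x^4 + (32/3)x^3 + (59/6)x^2 + (2437/54)x + 1004/81


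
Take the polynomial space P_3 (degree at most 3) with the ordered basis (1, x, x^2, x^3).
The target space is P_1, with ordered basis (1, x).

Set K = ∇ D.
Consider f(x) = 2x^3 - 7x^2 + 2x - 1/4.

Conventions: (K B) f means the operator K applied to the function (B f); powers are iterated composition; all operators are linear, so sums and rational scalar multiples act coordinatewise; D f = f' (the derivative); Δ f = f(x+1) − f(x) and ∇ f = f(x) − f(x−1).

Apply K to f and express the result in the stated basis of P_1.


D f = 6x^2 - 14x + 2
∇ D f = 12x - 20

the result is g(x) = 12x - 20


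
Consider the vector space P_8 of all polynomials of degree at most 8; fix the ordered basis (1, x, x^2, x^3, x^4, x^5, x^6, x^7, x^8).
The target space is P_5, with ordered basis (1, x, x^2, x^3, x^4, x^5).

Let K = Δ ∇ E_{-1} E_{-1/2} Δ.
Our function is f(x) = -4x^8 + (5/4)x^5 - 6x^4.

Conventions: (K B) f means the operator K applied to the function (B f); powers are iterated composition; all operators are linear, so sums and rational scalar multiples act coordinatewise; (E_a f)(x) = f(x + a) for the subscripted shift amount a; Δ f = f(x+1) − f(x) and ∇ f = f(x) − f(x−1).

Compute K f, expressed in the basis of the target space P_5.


Δ f = -32x^7 - 112x^6 - 224x^5 - (1095/4)x^4 - (471/2)x^3 - (271/2)x^2 - (199/4)x - 35/4
E_{-1/2} Δ f = -32x^7 - 56x^5 + (25/4)x^4 - 38x^3 + (25/8)x^2 - (13/2)x + 5/64
E_{-1} (E_{-1/2} Δ) f = -32x^7 + 224x^6 - 728x^5 + (5625/4)x^4 - 1743x^3 + (11093/8)x^2 - (2623/4)x + 9085/64
∇ E_{-1} (E_{-1/2} Δ) f = -224x^6 + 2016x^5 - 8120x^4 + 18505x^3 - (49957/2)x^2 + (75341/4)x - 49405/8
Δ ∇ E_{-1} (E_{-1/2} Δ) f = -1344x^5 + 6720x^4 - 16800x^3 + 23595x^2 - 18186x + 24135/4

the result is g(x) = -1344x^5 + 6720x^4 - 16800x^3 + 23595x^2 - 18186x + 24135/4


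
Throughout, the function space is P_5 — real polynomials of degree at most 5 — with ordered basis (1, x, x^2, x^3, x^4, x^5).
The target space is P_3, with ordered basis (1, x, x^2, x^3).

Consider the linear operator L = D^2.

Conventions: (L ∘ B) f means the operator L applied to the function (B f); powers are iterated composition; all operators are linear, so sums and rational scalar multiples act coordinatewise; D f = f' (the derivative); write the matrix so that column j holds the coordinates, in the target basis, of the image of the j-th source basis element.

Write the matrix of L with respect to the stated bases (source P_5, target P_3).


image of 1: 0
image of x: 0
image of x^2: 2
image of x^3: 6x
image of x^4: 12x^2
image of x^5: 20x^3
each image's coordinates form column j of the matrix

the matrix is [[0, 0, 2, 0, 0, 0]; [0, 0, 0, 6, 0, 0]; [0, 0, 0, 0, 12, 0]; [0, 0, 0, 0, 0, 20]] (rows listed top to bottom)


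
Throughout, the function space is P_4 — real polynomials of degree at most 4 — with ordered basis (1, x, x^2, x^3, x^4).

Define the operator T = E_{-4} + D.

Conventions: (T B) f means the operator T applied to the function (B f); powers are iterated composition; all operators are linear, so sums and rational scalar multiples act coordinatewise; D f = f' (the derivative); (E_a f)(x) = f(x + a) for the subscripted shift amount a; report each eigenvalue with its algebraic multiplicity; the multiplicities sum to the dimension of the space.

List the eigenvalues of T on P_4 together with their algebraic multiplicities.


λ = 1 (multiplicity 5)

image of 1: 1
image of x: x - 3
image of x^2: x^2 - 6x + 16
image of x^3: x^3 - 9x^2 + 48x - 64
image of x^4: x^4 - 12x^3 + 96x^2 - 256x + 256
the matrix is upper triangular; its diagonal is (1, 1, 1, 1, 1)
for a triangular matrix the eigenvalues are the diagonal entries, with algebraic multiplicity their repetition count


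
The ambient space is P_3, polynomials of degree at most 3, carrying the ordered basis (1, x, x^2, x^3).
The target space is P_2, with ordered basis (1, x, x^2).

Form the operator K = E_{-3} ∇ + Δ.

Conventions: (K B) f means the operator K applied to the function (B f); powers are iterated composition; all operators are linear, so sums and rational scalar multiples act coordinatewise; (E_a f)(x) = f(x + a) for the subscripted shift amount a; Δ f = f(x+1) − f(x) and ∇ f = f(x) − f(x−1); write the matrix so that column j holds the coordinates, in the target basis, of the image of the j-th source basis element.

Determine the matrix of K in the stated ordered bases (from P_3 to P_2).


image of 1: 0
image of x: 2
image of x^2: 4x - 6
image of x^3: 6x^2 - 18x + 38
each image's coordinates form column j of the matrix

the matrix is [[0, 2, -6, 38]; [0, 0, 4, -18]; [0, 0, 0, 6]] (rows listed top to bottom)
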